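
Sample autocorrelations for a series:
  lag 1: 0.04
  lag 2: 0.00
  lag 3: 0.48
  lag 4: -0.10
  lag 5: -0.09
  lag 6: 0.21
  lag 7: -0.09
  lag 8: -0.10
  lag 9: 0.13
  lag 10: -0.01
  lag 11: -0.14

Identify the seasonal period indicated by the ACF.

The largest autocorrelation is r_3 = 0.48, with a weaker echo at lag 6 (0.21); the remaining lags stay at or below 0.13.
The dominant spike at lag 3 indicates a seasonal period of 3.

3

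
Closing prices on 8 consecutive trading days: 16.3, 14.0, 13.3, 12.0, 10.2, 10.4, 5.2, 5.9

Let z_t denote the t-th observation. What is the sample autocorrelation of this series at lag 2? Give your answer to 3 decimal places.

0.198

Mean z̄ = (16.3 + 14.0 + 13.3 + 12.0 + 10.2 + 10.4 + 5.2 + 5.9)/8 = 10.9125
Deviations from mean: 5.3875, 3.0875, 2.3875, 1.0875, -0.7125, -0.5125, -5.7125, -5.0125
Numerator Σ_{t=1}^{6}(z_t−z̄)(z_{t+2}−z̄) = 20.6009
Denominator Σ(z_t−z̄)² = 103.9688
r_2 = 20.6009 / 103.9688 = 0.198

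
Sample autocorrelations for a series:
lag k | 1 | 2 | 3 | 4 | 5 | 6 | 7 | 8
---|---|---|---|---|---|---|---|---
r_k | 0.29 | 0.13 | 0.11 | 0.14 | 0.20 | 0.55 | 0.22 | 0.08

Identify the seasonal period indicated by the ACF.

The largest autocorrelation is r_6 = 0.55; the remaining lags stay at or below 0.29. The elevated value at lag 1 (0.29), dropping to 0.13 at lag 2, reflects decaying short-term dependence rather than seasonality.
The dominant spike at lag 6 indicates a seasonal period of 6.

6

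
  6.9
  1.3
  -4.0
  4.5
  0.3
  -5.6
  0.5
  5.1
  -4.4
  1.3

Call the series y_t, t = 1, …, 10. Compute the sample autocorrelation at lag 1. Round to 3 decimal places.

-0.261

Mean ȳ = (6.9 + 1.3 − 4.0 + 4.5 + 0.3 − 5.6 + 0.5 + 5.1 − 4.4 + 1.3)/10 = 0.5900
Numerator Σ_{t=1}^{9}(y_t−ȳ)(y_{t+1}−ȳ) = -41.9611
Denominator Σ(y_t−ȳ)² = 160.8290
r_1 = -41.9611 / 160.8290 = -0.261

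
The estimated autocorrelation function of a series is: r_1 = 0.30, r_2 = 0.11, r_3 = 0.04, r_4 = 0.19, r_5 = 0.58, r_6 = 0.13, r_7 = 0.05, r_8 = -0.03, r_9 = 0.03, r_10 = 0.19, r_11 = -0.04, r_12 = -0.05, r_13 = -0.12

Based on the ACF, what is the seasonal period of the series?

5

The largest autocorrelation is r_5 = 0.58; the remaining lags stay at or below 0.30. The elevated value at lag 1 (0.30), dropping to 0.11 at lag 2, reflects decaying short-term dependence rather than seasonality.
The dominant spike at lag 5 indicates a seasonal period of 5.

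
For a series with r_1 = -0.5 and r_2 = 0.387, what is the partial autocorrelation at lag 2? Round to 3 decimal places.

φ_{22} = (r_2 − r_1²) / (1 − r_1²)
r_1² = (-0.5)² = 0.25
Numerator = 0.387 − 0.2500 = 0.1370; denominator = 1 − 0.2500 = 0.7500
φ_{22} = 0.1370 / 0.7500 = 0.183

0.183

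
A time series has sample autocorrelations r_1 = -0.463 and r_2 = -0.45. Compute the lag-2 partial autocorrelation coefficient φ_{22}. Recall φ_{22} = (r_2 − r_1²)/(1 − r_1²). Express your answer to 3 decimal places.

-0.846

φ_{22} = (r_2 − r_1²) / (1 − r_1²)
r_1² = (-0.463)² = 0.214369
Numerator = -0.45 − 0.2144 = -0.6644; denominator = 1 − 0.2144 = 0.7856
φ_{22} = -0.6644 / 0.7856 = -0.846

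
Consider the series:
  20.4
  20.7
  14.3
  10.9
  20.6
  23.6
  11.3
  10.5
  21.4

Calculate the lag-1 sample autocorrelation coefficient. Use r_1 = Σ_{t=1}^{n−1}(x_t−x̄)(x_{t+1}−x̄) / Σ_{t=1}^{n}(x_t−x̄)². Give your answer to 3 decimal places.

-0.035

Mean x̄ = (20.4 + 20.7 + 14.3 + 10.9 + 20.6 + 23.6 + 11.3 + 10.5 + 21.4)/9 = 17.0778
Numerator Σ_{t=1}^{8}(x_t−x̄)(x_{t+1}−x̄) = -7.7638
Denominator Σ(x_t−x̄)² = 220.3156
r_1 = -7.7638 / 220.3156 = -0.035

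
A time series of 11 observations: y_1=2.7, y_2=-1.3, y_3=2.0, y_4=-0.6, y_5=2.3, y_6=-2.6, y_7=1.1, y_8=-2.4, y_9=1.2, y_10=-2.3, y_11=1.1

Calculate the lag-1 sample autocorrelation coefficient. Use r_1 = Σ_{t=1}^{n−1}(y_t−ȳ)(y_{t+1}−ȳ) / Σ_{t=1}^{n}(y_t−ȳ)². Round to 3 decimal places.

Mean ȳ = (2.7 − 1.3 + 2.0 − 0.6 + 2.3 − 2.6 + 1.1 − 2.4 + 1.2 − 2.3 + 1.1)/11 = 0.1091
Numerator Σ_{t=1}^{10}(y_t−ȳ)(y_{t+1}−ȳ) = -28.0683
Denominator Σ(y_t−ȳ)² = 40.1691
r_1 = -28.0683 / 40.1691 = -0.699

-0.699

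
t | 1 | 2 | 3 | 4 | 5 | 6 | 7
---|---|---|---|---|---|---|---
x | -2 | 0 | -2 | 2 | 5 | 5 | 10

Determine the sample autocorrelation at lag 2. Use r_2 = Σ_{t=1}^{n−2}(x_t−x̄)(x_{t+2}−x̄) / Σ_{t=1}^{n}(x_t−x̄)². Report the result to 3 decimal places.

0.241

Mean x̄ = (-2 + 0 − 2 + 2 + 5 + 5 + 10)/7 = 2.5714
Deviations from mean: -4.5714, -2.5714, -4.5714, -0.5714, 2.4286, 2.4286, 7.4286
Σ(x_t−x̄)(x_{t+2}−x̄) = (20.8980) + (1.4694) + (-11.1020) + (-1.3878) + (18.0408) = 27.9184
Denominator Σ(x_t−x̄)² = 115.7143
r_2 = 27.9184 / 115.7143 = 0.241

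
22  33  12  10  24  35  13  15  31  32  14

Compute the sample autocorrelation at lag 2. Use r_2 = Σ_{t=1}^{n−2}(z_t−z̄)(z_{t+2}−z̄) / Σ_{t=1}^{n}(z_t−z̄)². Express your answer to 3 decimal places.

-0.702

Mean z̄ = (22 + 33 + 12 + 10 + 24 + 35 + 13 + 15 + 31 + 32 + 14)/11 = 21.9091
Numerator Σ_{t=1}^{9}(z_t−z̄)(z_{t+2}−z̄) = -641.2893
Denominator Σ(z_t−z̄)² = 912.9091
r_2 = -641.2893 / 912.9091 = -0.702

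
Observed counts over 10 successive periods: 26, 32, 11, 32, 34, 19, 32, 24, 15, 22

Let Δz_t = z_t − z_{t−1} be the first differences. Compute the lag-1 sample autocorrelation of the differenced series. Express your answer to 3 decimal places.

First differences Δz: 6, -21, 21, 2, -15, 13, -8, -9, 7
Mean of differences = -0.4444
Numerator Σ(Δz_t−Δz̄)(Δz_{t+1}−Δz̄) = -852.7531
Denominator Σ(Δz_t−Δz̄)² = 1508.2222
r_1(Δz) = -852.7531 / 1508.2222 = -0.565

-0.565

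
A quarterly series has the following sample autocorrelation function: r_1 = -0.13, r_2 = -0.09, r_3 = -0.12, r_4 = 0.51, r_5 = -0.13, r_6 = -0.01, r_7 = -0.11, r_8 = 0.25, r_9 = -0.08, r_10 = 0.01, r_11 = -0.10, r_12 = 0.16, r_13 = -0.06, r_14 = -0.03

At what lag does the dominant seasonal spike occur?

The largest autocorrelation is r_4 = 0.51, with weaker echoes at lags 8 (0.25) and 12 (0.16); the remaining lags stay at or below 0.01.
The dominant spike at lag 4 indicates a seasonal period of 4.

4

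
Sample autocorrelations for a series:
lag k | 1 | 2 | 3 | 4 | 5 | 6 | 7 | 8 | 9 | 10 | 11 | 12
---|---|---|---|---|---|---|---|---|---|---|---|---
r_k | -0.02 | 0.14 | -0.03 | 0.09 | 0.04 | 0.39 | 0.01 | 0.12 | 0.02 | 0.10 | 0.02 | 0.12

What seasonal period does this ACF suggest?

6

The largest autocorrelation is r_6 = 0.39; the remaining lags stay at or below 0.14.
The dominant spike at lag 6 indicates a seasonal period of 6.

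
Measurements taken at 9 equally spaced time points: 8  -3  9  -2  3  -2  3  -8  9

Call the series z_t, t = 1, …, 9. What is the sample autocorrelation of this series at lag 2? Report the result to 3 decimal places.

Mean z̄ = (8 − 3 + 9 − 2 + 3 − 2 + 3 − 8 + 9)/9 = 1.8889
Numerator Σ_{t=1}^{7}(z_t−z̄)(z_{t+2}−z̄) = 133.0864
Denominator Σ(z_t−z̄)² = 292.8889
r_2 = 133.0864 / 292.8889 = 0.454

0.454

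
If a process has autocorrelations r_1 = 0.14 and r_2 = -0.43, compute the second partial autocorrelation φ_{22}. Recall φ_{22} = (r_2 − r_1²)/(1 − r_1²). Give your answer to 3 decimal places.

-0.459

φ_{22} = (r_2 − r_1²) / (1 − r_1²)
r_1² = (0.14)² = 0.0196
Numerator = -0.43 − 0.0196 = -0.4496; denominator = 1 − 0.0196 = 0.9804
φ_{22} = -0.4496 / 0.9804 = -0.459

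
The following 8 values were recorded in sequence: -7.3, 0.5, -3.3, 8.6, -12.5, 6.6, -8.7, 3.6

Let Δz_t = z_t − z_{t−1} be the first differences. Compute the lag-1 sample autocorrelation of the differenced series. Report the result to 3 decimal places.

-0.858

First differences Δz: 7.8, -3.8, 11.9, -21.1, 19.1, -15.3, 12.3
Mean of differences = 1.5571
Numerator Σ(Δz_t−Δz̄)(Δz_{t+1}−Δz̄) = -1197.4790
Denominator Σ(Δz_t−Δz̄)² = 1395.3171
r_1(Δz) = -1197.4790 / 1395.3171 = -0.858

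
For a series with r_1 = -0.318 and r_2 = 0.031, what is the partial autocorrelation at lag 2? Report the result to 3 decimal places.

φ_{22} = (r_2 − r_1²) / (1 − r_1²)
r_1² = (-0.318)² = 0.101124
Numerator = 0.031 − 0.1011 = -0.0701; denominator = 1 − 0.1011 = 0.8989
φ_{22} = -0.0701 / 0.8989 = -0.078

-0.078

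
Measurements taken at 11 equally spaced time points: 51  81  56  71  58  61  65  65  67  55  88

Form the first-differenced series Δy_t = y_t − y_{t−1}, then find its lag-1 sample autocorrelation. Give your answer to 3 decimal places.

First differences Δy: 30, -25, 15, -13, 3, 4, 0, 2, -12, 33
Mean of differences = 3.7000
Numerator Σ(Δy_t−Δȳ)(Δy_{t+1}−Δȳ) = -1684.4900
Denominator Σ(Δy_t−Δȳ)² = 3044.1000
r_1(Δy) = -1684.4900 / 3044.1000 = -0.553

-0.553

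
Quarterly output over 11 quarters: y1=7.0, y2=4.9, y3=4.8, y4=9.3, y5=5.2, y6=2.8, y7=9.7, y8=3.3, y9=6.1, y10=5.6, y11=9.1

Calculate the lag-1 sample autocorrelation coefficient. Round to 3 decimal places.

-0.480

Mean ȳ = (7.0 + 4.9 + 4.8 + 9.3 + 5.2 + 2.8 + 9.7 + 3.3 + 6.1 + 5.6 + 9.1)/11 = 6.1636
Numerator Σ_{t=1}^{10}(y_t−ȳ)(y_{t+1}−ȳ) = -26.8504
Denominator Σ(y_t−ȳ)² = 55.8855
r_1 = -26.8504 / 55.8855 = -0.480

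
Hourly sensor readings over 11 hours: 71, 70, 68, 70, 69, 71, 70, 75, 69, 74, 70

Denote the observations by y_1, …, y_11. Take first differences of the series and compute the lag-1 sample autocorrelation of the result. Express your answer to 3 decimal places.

First differences Δy: -1, -2, 2, -1, 2, -1, 5, -6, 5, -4
Mean of differences = -0.1000
Numerator Σ(Δy_t−Δȳ)(Δy_{t+1}−Δȳ) = -92.6100
Denominator Σ(Δy_t−Δȳ)² = 116.9000
r_1(Δy) = -92.6100 / 116.9000 = -0.792

-0.792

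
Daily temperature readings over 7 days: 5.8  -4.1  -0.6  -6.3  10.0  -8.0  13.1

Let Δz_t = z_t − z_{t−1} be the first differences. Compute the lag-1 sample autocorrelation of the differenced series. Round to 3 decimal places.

First differences Δz: -9.9, 3.5, -5.7, 16.3, -18.0, 21.1
Mean of differences = 1.2167
Numerator Σ(Δz_t−Δz̄)(Δz_{t+1}−Δz̄) = -817.4453
Denominator Σ(Δz_t−Δz̄)² = 1168.7683
r_1(Δz) = -817.4453 / 1168.7683 = -0.699

-0.699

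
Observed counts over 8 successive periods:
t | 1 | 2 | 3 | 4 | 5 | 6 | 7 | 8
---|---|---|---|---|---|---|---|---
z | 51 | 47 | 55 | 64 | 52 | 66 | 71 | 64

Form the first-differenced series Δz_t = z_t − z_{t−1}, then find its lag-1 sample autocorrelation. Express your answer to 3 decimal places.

-0.452

First differences Δz: -4, 8, 9, -12, 14, 5, -7
Mean of differences = 1.8571
Numerator Σ(Δz_t−Δz̄)(Δz_{t+1}−Δz̄) = -249.0204
Denominator Σ(Δz_t−Δz̄)² = 550.8571
r_1(Δz) = -249.0204 / 550.8571 = -0.452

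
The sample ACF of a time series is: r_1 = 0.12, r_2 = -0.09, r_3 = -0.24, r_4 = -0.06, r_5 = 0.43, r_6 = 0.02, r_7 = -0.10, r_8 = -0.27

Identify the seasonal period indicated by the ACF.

The largest autocorrelation is r_5 = 0.43; the remaining lags stay at or below 0.12.
The dominant spike at lag 5 indicates a seasonal period of 5.

5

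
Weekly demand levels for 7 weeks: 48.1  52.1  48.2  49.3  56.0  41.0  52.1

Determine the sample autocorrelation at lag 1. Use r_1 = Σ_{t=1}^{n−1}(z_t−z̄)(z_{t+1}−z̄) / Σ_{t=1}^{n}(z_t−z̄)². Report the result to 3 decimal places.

-0.648

Mean z̄ = (48.1 + 52.1 + 48.2 + 49.3 + 56.0 + 41.0 + 52.1)/7 = 49.5429
Deviations from mean: -1.4429, 2.5571, -1.3429, -0.2429, 6.4571, -8.5429, 2.5571
Σ(z_t−z̄)(z_{t+1}−z̄) = (-3.6896) + (-3.4339) + (0.3261) + (-1.5682) + (-55.1624) + (-21.8453) = -85.3733
Denominator Σ(z_t−z̄)² = 131.6971
r_1 = -85.3733 / 131.6971 = -0.648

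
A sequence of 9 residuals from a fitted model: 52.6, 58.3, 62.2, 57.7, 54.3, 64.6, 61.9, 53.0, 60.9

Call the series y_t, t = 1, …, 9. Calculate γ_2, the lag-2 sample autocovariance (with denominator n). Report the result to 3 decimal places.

-8.986

Mean ȳ = (52.6 + 58.3 + 62.2 + 57.7 + 54.3 + 64.6 + 61.9 + 53.0 + 60.9)/9 = 58.3889
Σ_{t=1}^{7}(y_t−ȳ)(y_{t+2}−ȳ) = -80.8736
γ_2 = -80.8736 / 9 = -8.986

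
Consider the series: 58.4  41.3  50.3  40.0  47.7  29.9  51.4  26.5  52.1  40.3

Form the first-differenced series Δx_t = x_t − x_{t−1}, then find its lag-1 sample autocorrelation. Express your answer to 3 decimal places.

First differences Δx: -17.1, 9.0, -10.3, 7.7, -17.8, 21.5, -24.9, 25.6, -11.8
Mean of differences = -2.0111
Numerator Σ(Δx_t−Δx̄)(Δx_{t+1}−Δx̄) = -2302.8646
Denominator Σ(Δx_t−Δx̄)² = 2696.0889
r_1(Δx) = -2302.8646 / 2696.0889 = -0.854

-0.854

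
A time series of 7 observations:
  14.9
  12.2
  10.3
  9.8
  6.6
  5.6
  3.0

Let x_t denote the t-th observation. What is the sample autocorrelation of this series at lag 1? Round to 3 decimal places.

0.503

Mean x̄ = (14.9 + 12.2 + 10.3 + 9.8 + 6.6 + 5.6 + 3.0)/7 = 8.9143
Deviations from mean: 5.9857, 3.2857, 1.3857, 0.8857, -2.3143, -3.3143, -5.9143
Σ(x_t−x̄)(x_{t+1}−x̄) = (19.6673) + (4.5531) + (1.2273) + (-2.0498) + (7.6702) + (19.6016) = 50.6698
Denominator Σ(x_t−x̄)² = 100.6486
r_1 = 50.6698 / 100.6486 = 0.503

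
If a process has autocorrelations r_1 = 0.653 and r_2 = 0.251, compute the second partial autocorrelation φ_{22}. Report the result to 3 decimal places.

-0.306

φ_{22} = (r_2 − r_1²) / (1 − r_1²)
r_1² = (0.653)² = 0.426409
Numerator = 0.251 − 0.4264 = -0.1754; denominator = 1 − 0.4264 = 0.5736
φ_{22} = -0.1754 / 0.5736 = -0.306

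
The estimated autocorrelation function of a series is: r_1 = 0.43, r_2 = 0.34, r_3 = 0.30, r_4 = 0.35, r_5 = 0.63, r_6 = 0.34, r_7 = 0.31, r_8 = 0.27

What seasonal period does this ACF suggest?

The largest autocorrelation is r_5 = 0.63; the remaining lags stay at or below 0.43. The elevated value at lag 1 (0.43), dropping to 0.34 at lag 2, reflects decaying short-term dependence rather than seasonality.
The dominant spike at lag 5 indicates a seasonal period of 5.

5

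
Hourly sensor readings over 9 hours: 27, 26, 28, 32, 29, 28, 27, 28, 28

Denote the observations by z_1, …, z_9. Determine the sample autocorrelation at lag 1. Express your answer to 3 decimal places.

Mean z̄ = (27 + 26 + 28 + 32 + 29 + 28 + 27 + 28 + 28)/9 = 28.1111
Numerator Σ_{t=1}^{8}(z_t−z̄)(z_{t+1}−z̄) = 5.7654
Denominator Σ(z_t−z̄)² = 22.8889
r_1 = 5.7654 / 22.8889 = 0.252

0.252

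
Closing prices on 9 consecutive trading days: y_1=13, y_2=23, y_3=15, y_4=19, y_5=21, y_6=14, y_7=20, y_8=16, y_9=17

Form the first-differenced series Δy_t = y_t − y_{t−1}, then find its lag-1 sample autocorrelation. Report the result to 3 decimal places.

First differences Δy: 10, -8, 4, 2, -7, 6, -4, 1
Mean of differences = 0.5000
Numerator Σ(Δy_t−Δȳ)(Δy_{t+1}−Δȳ) = -184.7500
Denominator Σ(Δy_t−Δȳ)² = 284.0000
r_1(Δy) = -184.7500 / 284.0000 = -0.651

-0.651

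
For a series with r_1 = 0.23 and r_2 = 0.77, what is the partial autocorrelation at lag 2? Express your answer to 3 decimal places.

0.757

φ_{22} = (r_2 − r_1²) / (1 − r_1²)
r_1² = (0.23)² = 0.0529
Numerator = 0.77 − 0.0529 = 0.7171; denominator = 1 − 0.0529 = 0.9471
φ_{22} = 0.7171 / 0.9471 = 0.757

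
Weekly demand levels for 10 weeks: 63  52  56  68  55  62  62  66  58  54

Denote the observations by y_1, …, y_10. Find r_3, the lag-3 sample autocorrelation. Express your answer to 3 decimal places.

Mean ȳ = (63 + 52 + 56 + 68 + 55 + 62 + 62 + 66 + 58 + 54)/10 = 59.6000
Numerator Σ_{t=1}^{7}(y_t−ȳ)(y_{t+3}−ȳ) = 28.3200
Denominator Σ(y_t−ȳ)² = 260.4000
r_3 = 28.3200 / 260.4000 = 0.109

0.109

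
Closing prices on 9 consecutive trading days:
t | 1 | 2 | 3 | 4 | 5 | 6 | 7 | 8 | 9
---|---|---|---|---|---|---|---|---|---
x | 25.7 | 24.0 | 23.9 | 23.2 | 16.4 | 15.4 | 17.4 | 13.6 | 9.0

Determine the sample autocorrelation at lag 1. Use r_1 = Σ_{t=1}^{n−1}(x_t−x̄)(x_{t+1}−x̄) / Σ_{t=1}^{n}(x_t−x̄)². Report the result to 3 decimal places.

Mean x̄ = (25.7 + 24.0 + 23.9 + 23.2 + 16.4 + 15.4 + 17.4 + 13.6 + 9.0)/9 = 18.7333
Numerator Σ_{t=1}^{8}(x_t−x̄)(x_{t+1}−x̄) = 145.5889
Denominator Σ(x_t−x̄)² = 262.3400
r_1 = 145.5889 / 262.3400 = 0.555

0.555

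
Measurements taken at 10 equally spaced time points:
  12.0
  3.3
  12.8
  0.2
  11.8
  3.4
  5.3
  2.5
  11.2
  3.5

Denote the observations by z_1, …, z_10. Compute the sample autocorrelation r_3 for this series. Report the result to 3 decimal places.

-0.462

Mean z̄ = (12.0 + 3.3 + 12.8 + 0.2 + 11.8 + 3.4 + 5.3 + 2.5 + 11.2 + 3.5)/10 = 6.6000
Numerator Σ_{t=1}^{7}(z_t−z̄)(z_{t+3}−z̄) = -95.2500
Denominator Σ(z_t−z̄)² = 206.0000
r_3 = -95.2500 / 206.0000 = -0.462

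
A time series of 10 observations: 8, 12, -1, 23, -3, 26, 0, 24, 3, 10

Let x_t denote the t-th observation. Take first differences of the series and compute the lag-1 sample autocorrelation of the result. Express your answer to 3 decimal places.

-0.938

First differences Δx: 4, -13, 24, -26, 29, -26, 24, -21, 7
Mean of differences = 0.2222
Numerator Σ(Δx_t−Δx̄)(Δx_{t+1}−Δx̄) = -3769.0494
Denominator Σ(Δx_t−Δx̄)² = 4019.5556
r_1(Δx) = -3769.0494 / 4019.5556 = -0.938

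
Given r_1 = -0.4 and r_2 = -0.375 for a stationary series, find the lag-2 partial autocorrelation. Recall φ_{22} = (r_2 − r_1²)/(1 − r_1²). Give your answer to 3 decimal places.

-0.637

φ_{22} = (r_2 − r_1²) / (1 − r_1²)
r_1² = (-0.4)² = 0.16
Numerator = -0.375 − 0.1600 = -0.5350; denominator = 1 − 0.1600 = 0.8400
φ_{22} = -0.5350 / 0.8400 = -0.637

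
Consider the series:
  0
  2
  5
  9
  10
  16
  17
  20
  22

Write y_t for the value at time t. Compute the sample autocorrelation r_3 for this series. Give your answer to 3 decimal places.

0.068

Mean ȳ = (0 + 2 + 5 + 9 + 10 + 16 + 17 + 20 + 22)/9 = 11.2222
Σ(y_t−ȳ)(y_{t+3}−ȳ) = (24.9383) + (11.2716) + (-29.7284) + (-12.8395) + (-10.7284) + (51.4938) = 34.4074
Denominator Σ(y_t−ȳ)² = 505.5556
r_3 = 34.4074 / 505.5556 = 0.068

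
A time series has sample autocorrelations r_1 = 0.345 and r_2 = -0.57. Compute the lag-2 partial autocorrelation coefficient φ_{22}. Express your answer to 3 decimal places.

-0.782

φ_{22} = (r_2 − r_1²) / (1 − r_1²)
r_1² = (0.345)² = 0.119025
Numerator = -0.57 − 0.1190 = -0.6890; denominator = 1 − 0.1190 = 0.8810
φ_{22} = -0.6890 / 0.8810 = -0.782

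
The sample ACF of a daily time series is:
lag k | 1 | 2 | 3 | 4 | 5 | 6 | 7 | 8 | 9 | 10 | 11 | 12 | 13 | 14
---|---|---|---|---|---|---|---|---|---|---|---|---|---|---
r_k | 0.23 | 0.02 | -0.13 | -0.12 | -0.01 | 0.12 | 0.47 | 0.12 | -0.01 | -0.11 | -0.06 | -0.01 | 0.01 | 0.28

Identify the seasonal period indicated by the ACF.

7

The largest autocorrelation is r_7 = 0.47, with a weaker echo at lag 14 (0.28); the remaining lags stay at or below 0.23. The elevated value at lag 1 (0.23), dropping to 0.02 at lag 2, reflects decaying short-term dependence rather than seasonality.
The dominant spike at lag 7 indicates a seasonal period of 7.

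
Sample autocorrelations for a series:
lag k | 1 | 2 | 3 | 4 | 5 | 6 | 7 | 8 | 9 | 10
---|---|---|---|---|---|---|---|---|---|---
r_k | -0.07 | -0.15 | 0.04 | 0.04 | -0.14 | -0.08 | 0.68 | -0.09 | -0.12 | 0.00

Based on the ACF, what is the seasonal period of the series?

The largest autocorrelation is r_7 = 0.68; the remaining lags stay at or below 0.04.
The dominant spike at lag 7 indicates a seasonal period of 7.

7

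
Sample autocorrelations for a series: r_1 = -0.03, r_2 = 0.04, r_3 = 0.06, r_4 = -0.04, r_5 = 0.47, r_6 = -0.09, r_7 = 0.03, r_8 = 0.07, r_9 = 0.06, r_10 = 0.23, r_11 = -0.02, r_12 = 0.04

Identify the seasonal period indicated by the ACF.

The largest autocorrelation is r_5 = 0.47, with a weaker echo at lag 10 (0.23); the remaining lags stay at or below 0.07.
The dominant spike at lag 5 indicates a seasonal period of 5.

5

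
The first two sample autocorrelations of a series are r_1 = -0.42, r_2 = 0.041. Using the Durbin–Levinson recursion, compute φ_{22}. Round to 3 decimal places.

φ_{22} = (r_2 − r_1²) / (1 − r_1²)
r_1² = (-0.42)² = 0.1764
Numerator = 0.041 − 0.1764 = -0.1354; denominator = 1 − 0.1764 = 0.8236
φ_{22} = -0.1354 / 0.8236 = -0.164

-0.164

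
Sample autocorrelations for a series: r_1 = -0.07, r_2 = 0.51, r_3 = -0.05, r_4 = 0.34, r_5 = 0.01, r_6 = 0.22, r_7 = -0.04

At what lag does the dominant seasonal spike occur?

The largest autocorrelation is r_2 = 0.51, with weaker echoes at lags 4 (0.34) and 6 (0.22); the remaining lags stay at or below 0.01.
The dominant spike at lag 2 indicates a seasonal period of 2.

2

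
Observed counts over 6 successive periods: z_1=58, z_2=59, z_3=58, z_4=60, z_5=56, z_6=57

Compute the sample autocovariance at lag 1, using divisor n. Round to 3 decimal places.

Mean z̄ = (58 + 59 + 58 + 60 + 56 + 57)/6 = 58.0000
Σ_{t=1}^{5}(z_t−z̄)(z_{t+1}−z̄) = -2.0000
γ_1 = -2.0000 / 6 = -0.333

-0.333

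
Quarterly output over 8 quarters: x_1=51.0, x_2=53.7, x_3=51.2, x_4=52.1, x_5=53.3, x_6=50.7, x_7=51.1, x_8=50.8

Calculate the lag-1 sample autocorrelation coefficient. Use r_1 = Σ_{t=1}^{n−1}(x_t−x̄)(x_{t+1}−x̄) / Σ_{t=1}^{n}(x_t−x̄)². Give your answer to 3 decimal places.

Mean x̄ = (51.0 + 53.7 + 51.2 + 52.1 + 53.3 + 50.7 + 51.1 + 50.8)/8 = 51.7375
Deviations from mean: -0.7375, 1.9625, -0.5375, 0.3625, 1.5625, -1.0375, -0.6375, -0.9375
Numerator Σ_{t=1}^{7}(x_t−x̄)(x_{t+1}−x̄) = -2.4927
Denominator Σ(x_t−x̄)² = 9.6188
r_1 = -2.4927 / 9.6188 = -0.259

-0.259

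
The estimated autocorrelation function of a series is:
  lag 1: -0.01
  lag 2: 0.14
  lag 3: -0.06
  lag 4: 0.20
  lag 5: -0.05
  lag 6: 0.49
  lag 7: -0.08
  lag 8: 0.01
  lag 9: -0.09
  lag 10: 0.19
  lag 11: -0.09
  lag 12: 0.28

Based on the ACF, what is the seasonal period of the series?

6

The largest autocorrelation is r_6 = 0.49, with a weaker echo at lag 12 (0.28); the remaining lags stay at or below 0.20.
The dominant spike at lag 6 indicates a seasonal period of 6.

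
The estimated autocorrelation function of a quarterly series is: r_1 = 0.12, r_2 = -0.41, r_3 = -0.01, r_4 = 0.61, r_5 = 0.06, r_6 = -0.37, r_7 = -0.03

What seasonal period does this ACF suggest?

The largest autocorrelation is r_4 = 0.61; the remaining lags stay at or below 0.12.
The dominant spike at lag 4 indicates a seasonal period of 4.

4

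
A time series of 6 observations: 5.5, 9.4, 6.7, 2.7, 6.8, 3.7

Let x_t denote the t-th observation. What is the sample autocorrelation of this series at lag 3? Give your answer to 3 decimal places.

0.091

Mean x̄ = (5.5 + 9.4 + 6.7 + 2.7 + 6.8 + 3.7)/6 = 5.8000
Numerator Σ_{t=1}^{3}(x_t−x̄)(x_{t+3}−x̄) = 2.6400
Denominator Σ(x_t−x̄)² = 28.8800
r_3 = 2.6400 / 28.8800 = 0.091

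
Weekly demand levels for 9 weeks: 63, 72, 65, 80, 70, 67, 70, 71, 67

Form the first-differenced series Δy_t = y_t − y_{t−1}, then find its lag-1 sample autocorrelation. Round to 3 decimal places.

-0.610

First differences Δy: 9, -7, 15, -10, -3, 3, 1, -4
Mean of differences = 0.5000
Numerator Σ(Δy_t−Δȳ)(Δy_{t+1}−Δȳ) = -297.7500
Denominator Σ(Δy_t−Δȳ)² = 488.0000
r_1(Δy) = -297.7500 / 488.0000 = -0.610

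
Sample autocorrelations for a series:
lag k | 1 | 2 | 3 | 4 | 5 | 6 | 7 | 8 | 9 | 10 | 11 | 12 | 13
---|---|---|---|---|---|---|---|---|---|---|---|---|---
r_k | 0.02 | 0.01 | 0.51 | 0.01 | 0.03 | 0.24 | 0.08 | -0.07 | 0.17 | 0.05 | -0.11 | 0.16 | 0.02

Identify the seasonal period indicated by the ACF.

The largest autocorrelation is r_3 = 0.51, with weaker echoes at lags 6 (0.24), 9 (0.17) and 12 (0.16); the remaining lags stay at or below 0.08.
The dominant spike at lag 3 indicates a seasonal period of 3.

3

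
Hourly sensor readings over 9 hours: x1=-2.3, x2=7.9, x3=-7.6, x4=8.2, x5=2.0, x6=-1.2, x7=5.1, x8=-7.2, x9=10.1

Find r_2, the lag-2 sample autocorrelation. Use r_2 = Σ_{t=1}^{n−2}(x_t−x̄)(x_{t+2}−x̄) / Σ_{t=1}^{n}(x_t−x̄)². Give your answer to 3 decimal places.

0.315

Mean x̄ = (-2.3 + 7.9 − 7.6 + 8.2 + 2.0 − 1.2 + 5.1 − 7.2 + 10.1)/9 = 1.6667
Σ(x_t−x̄)(x_{t+2}−x̄) = (36.7578) + (40.7244) + (-3.0889) + (-18.7289) + (1.1444) + (25.4178) + (28.9544) = 111.1811
Denominator Σ(x_t−x̄)² = 353.0000
r_2 = 111.1811 / 353.0000 = 0.315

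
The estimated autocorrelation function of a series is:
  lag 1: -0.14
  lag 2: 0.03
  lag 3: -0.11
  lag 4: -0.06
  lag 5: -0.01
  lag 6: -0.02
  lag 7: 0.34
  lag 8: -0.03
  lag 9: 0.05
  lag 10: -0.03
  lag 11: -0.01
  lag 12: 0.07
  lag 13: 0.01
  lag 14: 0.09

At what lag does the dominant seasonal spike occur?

The largest autocorrelation is r_7 = 0.34; the remaining lags stay at or below 0.09.
The dominant spike at lag 7 indicates a seasonal period of 7.

7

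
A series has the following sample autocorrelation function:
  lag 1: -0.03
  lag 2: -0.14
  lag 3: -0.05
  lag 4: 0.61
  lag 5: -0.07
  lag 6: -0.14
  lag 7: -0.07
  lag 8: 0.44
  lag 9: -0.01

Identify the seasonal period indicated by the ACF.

4

The largest autocorrelation is r_4 = 0.61, with a weaker echo at lag 8 (0.44); the remaining lags stay at or below -0.01.
The dominant spike at lag 4 indicates a seasonal period of 4.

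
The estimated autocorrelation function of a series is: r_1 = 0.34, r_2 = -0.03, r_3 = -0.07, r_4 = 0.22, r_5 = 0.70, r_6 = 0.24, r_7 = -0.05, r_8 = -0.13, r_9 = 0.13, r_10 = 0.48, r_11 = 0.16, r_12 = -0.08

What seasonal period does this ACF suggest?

The largest autocorrelation is r_5 = 0.70, with a weaker echo at lag 10 (0.48); the remaining lags stay at or below 0.34.
The dominant spike at lag 5 indicates a seasonal period of 5.

5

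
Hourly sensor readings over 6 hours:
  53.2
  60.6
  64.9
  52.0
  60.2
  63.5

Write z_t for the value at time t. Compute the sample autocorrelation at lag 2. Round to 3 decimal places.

-0.493

Mean z̄ = (53.2 + 60.6 + 64.9 + 52.0 + 60.2 + 63.5)/6 = 59.0667
Deviations from mean: -5.8667, 1.5333, 5.8333, -7.0667, 1.1333, 4.4333
Σ(z_t−z̄)(z_{t+2}−z̄) = (-34.2222) + (-10.8356) + (6.6111) + (-31.3289) = -69.7756
Denominator Σ(z_t−z̄)² = 141.6733
r_2 = -69.7756 / 141.6733 = -0.493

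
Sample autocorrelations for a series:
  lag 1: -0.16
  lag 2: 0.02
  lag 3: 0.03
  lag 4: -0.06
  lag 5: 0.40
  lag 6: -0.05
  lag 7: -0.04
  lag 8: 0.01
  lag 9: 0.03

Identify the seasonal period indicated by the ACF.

5

The largest autocorrelation is r_5 = 0.40; the remaining lags stay at or below 0.03.
The dominant spike at lag 5 indicates a seasonal period of 5.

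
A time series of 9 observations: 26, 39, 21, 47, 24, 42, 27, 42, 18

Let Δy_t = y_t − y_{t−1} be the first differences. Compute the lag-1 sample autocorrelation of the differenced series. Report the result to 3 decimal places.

First differences Δy: 13, -18, 26, -23, 18, -15, 15, -24
Mean of differences = -1.0000
Numerator Σ(Δy_t−Δȳ)(Δy_{t+1}−Δȳ) = -2567.0000
Denominator Σ(Δy_t−Δȳ)² = 3040.0000
r_1(Δy) = -2567.0000 / 3040.0000 = -0.844

-0.844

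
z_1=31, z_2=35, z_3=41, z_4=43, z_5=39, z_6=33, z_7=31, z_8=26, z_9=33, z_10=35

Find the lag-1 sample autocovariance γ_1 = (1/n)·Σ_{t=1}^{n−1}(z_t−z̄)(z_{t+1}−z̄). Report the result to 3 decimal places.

13.421

Mean z̄ = (31 + 35 + 41 + 43 + 39 + 33 + 31 + 26 + 33 + 35)/10 = 34.7000
Σ_{t=1}^{9}(z_t−z̄)(z_{t+1}−z̄) = 134.2100
γ_1 = 134.2100 / 10 = 13.421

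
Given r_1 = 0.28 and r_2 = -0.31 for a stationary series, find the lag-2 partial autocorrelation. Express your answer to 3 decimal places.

φ_{22} = (r_2 − r_1²) / (1 − r_1²)
r_1² = (0.28)² = 0.0784
Numerator = -0.31 − 0.0784 = -0.3884; denominator = 1 − 0.0784 = 0.9216
φ_{22} = -0.3884 / 0.9216 = -0.421

-0.421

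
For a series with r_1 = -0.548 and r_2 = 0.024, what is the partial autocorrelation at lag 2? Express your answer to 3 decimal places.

-0.395

φ_{22} = (r_2 − r_1²) / (1 − r_1²)
r_1² = (-0.548)² = 0.300304
Numerator = 0.024 − 0.3003 = -0.2763; denominator = 1 − 0.3003 = 0.6997
φ_{22} = -0.2763 / 0.6997 = -0.395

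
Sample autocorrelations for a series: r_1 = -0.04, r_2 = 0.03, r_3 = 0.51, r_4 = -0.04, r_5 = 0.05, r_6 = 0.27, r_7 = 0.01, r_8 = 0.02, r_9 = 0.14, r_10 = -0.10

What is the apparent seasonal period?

3

The largest autocorrelation is r_3 = 0.51, with a weaker echo at lag 6 (0.27); the remaining lags stay at or below 0.14.
The dominant spike at lag 3 indicates a seasonal period of 3.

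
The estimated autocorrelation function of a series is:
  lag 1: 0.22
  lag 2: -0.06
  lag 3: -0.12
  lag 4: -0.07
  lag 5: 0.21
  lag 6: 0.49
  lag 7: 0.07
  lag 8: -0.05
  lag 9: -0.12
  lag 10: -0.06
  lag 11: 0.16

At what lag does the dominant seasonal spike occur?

The largest autocorrelation is r_6 = 0.49; the remaining lags stay at or below 0.22.
The dominant spike at lag 6 indicates a seasonal period of 6.

6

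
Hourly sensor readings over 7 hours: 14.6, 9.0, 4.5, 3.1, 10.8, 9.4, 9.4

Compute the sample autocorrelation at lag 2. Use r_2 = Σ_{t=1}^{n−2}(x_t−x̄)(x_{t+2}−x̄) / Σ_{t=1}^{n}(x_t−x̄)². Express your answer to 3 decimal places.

Mean x̄ = (14.6 + 9.0 + 4.5 + 3.1 + 10.8 + 9.4 + 9.4)/7 = 8.6857
Deviations from mean: 5.9143, 0.3143, -4.1857, -5.5857, 2.1143, 0.7143, 0.7143
Σ(x_t−x̄)(x_{t+2}−x̄) = (-24.7555) + (-1.7555) + (-8.8498) + (-3.9898) + (1.5102) = -37.8404
Denominator Σ(x_t−x̄)² = 89.2886
r_2 = -37.8404 / 89.2886 = -0.424

-0.424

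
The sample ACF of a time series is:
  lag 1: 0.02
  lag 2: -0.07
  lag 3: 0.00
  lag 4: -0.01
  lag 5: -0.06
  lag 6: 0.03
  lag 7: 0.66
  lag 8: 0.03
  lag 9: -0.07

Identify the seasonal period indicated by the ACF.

The largest autocorrelation is r_7 = 0.66; the remaining lags stay at or below 0.03.
The dominant spike at lag 7 indicates a seasonal period of 7.

7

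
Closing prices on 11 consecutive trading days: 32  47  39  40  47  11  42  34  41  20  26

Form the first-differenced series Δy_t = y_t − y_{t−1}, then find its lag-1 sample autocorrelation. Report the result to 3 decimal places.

-0.654

First differences Δy: 15, -8, 1, 7, -36, 31, -8, 7, -21, 6
Mean of differences = -0.6000
Numerator Σ(Δy_t−Δȳ)(Δy_{t+1}−Δȳ) = -2082.5600
Denominator Σ(Δy_t−Δȳ)² = 3182.4000
r_1(Δy) = -2082.5600 / 3182.4000 = -0.654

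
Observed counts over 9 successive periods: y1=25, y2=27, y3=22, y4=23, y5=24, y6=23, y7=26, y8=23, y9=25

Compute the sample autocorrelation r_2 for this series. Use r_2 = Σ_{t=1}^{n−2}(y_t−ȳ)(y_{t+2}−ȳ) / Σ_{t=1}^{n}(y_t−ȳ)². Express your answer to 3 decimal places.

Mean ȳ = (25 + 27 + 22 + 23 + 24 + 23 + 26 + 23 + 25)/9 = 24.2222
Numerator Σ_{t=1}^{7}(y_t−ȳ)(y_{t+2}−ȳ) = -0.6543
Denominator Σ(y_t−ȳ)² = 21.5556
r_2 = -0.6543 / 21.5556 = -0.030

-0.030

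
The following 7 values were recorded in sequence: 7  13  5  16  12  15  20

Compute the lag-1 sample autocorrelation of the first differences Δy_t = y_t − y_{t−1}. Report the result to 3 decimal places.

First differences Δy: 6, -8, 11, -4, 3, 5
Mean of differences = 2.1667
Numerator Σ(Δy_t−Δȳ)(Δy_{t+1}−Δȳ) = -186.0278
Denominator Σ(Δy_t−Δȳ)² = 242.8333
r_1(Δy) = -186.0278 / 242.8333 = -0.766

-0.766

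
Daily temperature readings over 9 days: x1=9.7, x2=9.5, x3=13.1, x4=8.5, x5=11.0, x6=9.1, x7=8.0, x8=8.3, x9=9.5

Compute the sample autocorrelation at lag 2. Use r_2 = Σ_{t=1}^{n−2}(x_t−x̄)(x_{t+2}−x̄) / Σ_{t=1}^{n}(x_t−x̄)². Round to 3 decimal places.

Mean x̄ = (9.7 + 9.5 + 13.1 + 8.5 + 11.0 + 9.1 + 8.0 + 8.3 + 9.5)/9 = 9.6333
Σ(x_t−x̄)(x_{t+2}−x̄) = (0.2311) + (0.1511) + (4.7378) + (0.6044) + (-2.2322) + (0.7111) + (0.2178) = 4.4211
Denominator Σ(x_t−x̄)² = 19.9400
r_2 = 4.4211 / 19.9400 = 0.222

0.222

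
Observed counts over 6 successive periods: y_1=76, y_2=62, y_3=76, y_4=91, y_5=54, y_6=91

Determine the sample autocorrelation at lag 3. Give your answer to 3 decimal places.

0.271

Mean ȳ = (76 + 62 + 76 + 91 + 54 + 91)/6 = 75.0000
Numerator Σ_{t=1}^{3}(y_t−ȳ)(y_{t+3}−ȳ) = 305.0000
Denominator Σ(y_t−ȳ)² = 1124.0000
r_3 = 305.0000 / 1124.0000 = 0.271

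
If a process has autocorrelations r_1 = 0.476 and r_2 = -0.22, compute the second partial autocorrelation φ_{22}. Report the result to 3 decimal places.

-0.577

φ_{22} = (r_2 − r_1²) / (1 − r_1²)
r_1² = (0.476)² = 0.226576
Numerator = -0.22 − 0.2266 = -0.4466; denominator = 1 − 0.2266 = 0.7734
φ_{22} = -0.4466 / 0.7734 = -0.577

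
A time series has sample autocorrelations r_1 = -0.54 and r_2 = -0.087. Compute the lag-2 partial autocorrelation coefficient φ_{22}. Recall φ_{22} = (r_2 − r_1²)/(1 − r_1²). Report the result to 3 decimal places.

φ_{22} = (r_2 − r_1²) / (1 − r_1²)
r_1² = (-0.54)² = 0.2916
Numerator = -0.087 − 0.2916 = -0.3786; denominator = 1 − 0.2916 = 0.7084
φ_{22} = -0.3786 / 0.7084 = -0.534

-0.534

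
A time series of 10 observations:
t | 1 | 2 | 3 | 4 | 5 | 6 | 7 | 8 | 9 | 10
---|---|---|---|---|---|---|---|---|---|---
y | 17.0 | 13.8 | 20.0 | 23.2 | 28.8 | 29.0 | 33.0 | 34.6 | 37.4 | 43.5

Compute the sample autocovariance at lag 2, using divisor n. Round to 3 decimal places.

Mean ȳ = (17.0 + 13.8 + 20.0 + 23.2 + 28.8 + 29.0 + 33.0 + 34.6 + 37.4 + 43.5)/10 = 28.0300
Σ_{t=1}^{8}(y_t−ȳ)(y_{t+2}−ȳ) = 304.8402
γ_2 = 304.8402 / 10 = 30.484

30.484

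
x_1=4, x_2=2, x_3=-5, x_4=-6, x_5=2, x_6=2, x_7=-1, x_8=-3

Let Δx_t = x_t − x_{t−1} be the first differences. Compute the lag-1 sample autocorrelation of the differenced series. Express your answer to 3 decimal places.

0.121

First differences Δx: -2, -7, -1, 8, 0, -3, -2
Mean of differences = -1.0000
Numerator Σ(Δx_t−Δx̄)(Δx_{t+1}−Δx̄) = 15.0000
Denominator Σ(Δx_t−Δx̄)² = 124.0000
r_1(Δx) = 15.0000 / 124.0000 = 0.121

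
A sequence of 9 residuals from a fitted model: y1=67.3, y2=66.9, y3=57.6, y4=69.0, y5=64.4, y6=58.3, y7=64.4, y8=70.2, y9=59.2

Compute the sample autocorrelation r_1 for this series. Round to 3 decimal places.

Mean ȳ = (67.3 + 66.9 + 57.6 + 69.0 + 64.4 + 58.3 + 64.4 + 70.2 + 59.2)/9 = 64.1444
Numerator Σ_{t=1}^{8}(y_t−ȳ)(y_{t+1}−ȳ) = -71.2553
Denominator Σ(y_t−ȳ)² = 179.3622
r_1 = -71.2553 / 179.3622 = -0.397

-0.397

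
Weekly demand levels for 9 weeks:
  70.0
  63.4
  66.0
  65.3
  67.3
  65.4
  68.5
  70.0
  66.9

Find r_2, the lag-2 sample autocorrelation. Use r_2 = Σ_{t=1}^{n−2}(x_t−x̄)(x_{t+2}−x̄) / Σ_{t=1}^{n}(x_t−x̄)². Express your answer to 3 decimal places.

0.025

Mean x̄ = (70.0 + 63.4 + 66.0 + 65.3 + 67.3 + 65.4 + 68.5 + 70.0 + 66.9)/9 = 66.9778
Σ(x_t−x̄)(x_{t+2}−x̄) = (-2.9551) + (6.0027) + (-0.3151) + (2.6472) + (0.4905) + (-4.7684) + (-0.1184) = 0.9835
Denominator Σ(x_t−x̄)² = 39.7556
r_2 = 0.9835 / 39.7556 = 0.025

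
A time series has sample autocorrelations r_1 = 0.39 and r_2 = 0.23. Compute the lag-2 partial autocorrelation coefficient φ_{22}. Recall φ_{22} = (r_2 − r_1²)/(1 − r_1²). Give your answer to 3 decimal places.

φ_{22} = (r_2 − r_1²) / (1 − r_1²)
r_1² = (0.39)² = 0.1521
Numerator = 0.23 − 0.1521 = 0.0779; denominator = 1 − 0.1521 = 0.8479
φ_{22} = 0.0779 / 0.8479 = 0.092

0.092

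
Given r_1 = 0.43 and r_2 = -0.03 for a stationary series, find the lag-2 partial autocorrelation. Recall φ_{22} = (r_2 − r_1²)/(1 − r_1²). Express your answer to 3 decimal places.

φ_{22} = (r_2 − r_1²) / (1 − r_1²)
r_1² = (0.43)² = 0.1849
Numerator = -0.03 − 0.1849 = -0.2149; denominator = 1 − 0.1849 = 0.8151
φ_{22} = -0.2149 / 0.8151 = -0.264

-0.264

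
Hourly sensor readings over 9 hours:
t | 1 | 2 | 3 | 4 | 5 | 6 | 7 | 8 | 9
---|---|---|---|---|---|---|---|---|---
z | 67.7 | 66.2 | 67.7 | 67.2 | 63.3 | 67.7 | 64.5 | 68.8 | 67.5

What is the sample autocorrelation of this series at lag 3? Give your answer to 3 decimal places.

-0.168

Mean z̄ = (67.7 + 66.2 + 67.7 + 67.2 + 63.3 + 67.7 + 64.5 + 68.8 + 67.5)/9 = 66.7333
Σ(z_t−z̄)(z_{t+3}−z̄) = (0.4511) + (1.8311) + (0.9344) + (-1.0422) + (-7.0956) + (0.7411) = -4.1800
Denominator Σ(z_t−z̄)² = 24.9400
r_3 = -4.1800 / 24.9400 = -0.168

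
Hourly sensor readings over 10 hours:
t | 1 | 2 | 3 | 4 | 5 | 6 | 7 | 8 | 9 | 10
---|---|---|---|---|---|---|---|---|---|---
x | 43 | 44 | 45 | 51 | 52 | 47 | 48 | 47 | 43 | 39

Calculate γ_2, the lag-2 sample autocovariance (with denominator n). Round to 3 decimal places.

Mean x̄ = (43 + 44 + 45 + 51 + 52 + 47 + 48 + 47 + 43 + 39)/10 = 45.9000
Σ_{t=1}^{8}(x_t−x̄)(x_{t+2}−x̄) = -6.6200
γ_2 = -6.6200 / 10 = -0.662

-0.662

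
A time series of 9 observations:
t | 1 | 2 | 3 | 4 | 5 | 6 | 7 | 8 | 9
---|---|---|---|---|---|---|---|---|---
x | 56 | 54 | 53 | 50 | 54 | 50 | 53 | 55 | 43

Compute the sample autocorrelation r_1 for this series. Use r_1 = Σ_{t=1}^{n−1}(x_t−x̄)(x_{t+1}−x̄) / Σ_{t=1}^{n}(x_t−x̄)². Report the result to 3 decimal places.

Mean x̄ = (56 + 54 + 53 + 50 + 54 + 50 + 53 + 55 + 43)/9 = 52.0000
Numerator Σ_{t=1}^{8}(x_t−x̄)(x_{t+1}−x̄) = -26.0000
Denominator Σ(x_t−x̄)² = 124.0000
r_1 = -26.0000 / 124.0000 = -0.210

-0.210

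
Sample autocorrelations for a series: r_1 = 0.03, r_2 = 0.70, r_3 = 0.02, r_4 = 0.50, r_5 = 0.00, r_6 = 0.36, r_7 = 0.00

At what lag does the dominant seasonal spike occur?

The largest autocorrelation is r_2 = 0.70, with weaker echoes at lags 4 (0.50) and 6 (0.36); the remaining lags stay at or below 0.03.
The dominant spike at lag 2 indicates a seasonal period of 2.

2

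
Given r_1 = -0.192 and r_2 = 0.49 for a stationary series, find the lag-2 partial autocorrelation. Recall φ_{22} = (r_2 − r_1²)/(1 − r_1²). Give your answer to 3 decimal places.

0.470

φ_{22} = (r_2 − r_1²) / (1 − r_1²)
r_1² = (-0.192)² = 0.036864
Numerator = 0.49 − 0.0369 = 0.4531; denominator = 1 − 0.0369 = 0.9631
φ_{22} = 0.4531 / 0.9631 = 0.470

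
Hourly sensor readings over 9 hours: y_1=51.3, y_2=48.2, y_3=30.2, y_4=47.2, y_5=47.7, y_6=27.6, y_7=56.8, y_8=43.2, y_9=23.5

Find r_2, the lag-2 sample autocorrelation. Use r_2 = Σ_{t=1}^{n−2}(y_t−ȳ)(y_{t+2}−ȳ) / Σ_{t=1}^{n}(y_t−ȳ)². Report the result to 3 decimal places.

Mean ȳ = (51.3 + 48.2 + 30.2 + 47.2 + 47.7 + 27.6 + 56.8 + 43.2 + 23.5)/9 = 41.7444
Σ(y_t−ȳ)(y_{t+2}−ȳ) = (-110.3136) + (35.2186) + (-68.7536) + (-77.1658) + (89.6642) + (-20.5880) + (-274.6802) = -426.6184
Denominator Σ(y_t−ȳ)² = 1093.2022
r_2 = -426.6184 / 1093.2022 = -0.390

-0.390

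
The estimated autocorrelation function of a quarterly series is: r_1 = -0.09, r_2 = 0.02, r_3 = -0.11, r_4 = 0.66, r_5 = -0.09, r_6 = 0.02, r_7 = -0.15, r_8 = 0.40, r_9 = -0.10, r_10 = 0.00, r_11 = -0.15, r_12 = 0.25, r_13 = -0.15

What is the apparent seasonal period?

The largest autocorrelation is r_4 = 0.66, with weaker echoes at lags 8 (0.40) and 12 (0.25); the remaining lags stay at or below 0.02.
The dominant spike at lag 4 indicates a seasonal period of 4.

4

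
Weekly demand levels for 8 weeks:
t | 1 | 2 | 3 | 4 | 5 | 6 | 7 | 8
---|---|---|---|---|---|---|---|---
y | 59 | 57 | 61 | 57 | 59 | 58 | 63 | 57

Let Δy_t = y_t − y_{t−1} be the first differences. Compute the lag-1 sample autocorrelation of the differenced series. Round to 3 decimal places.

-0.664

First differences Δy: -2, 4, -4, 2, -1, 5, -6
Mean of differences = -0.2857
Numerator Σ(Δy_t−Δȳ)(Δy_{t+1}−Δȳ) = -67.3673
Denominator Σ(Δy_t−Δȳ)² = 101.4286
r_1(Δy) = -67.3673 / 101.4286 = -0.664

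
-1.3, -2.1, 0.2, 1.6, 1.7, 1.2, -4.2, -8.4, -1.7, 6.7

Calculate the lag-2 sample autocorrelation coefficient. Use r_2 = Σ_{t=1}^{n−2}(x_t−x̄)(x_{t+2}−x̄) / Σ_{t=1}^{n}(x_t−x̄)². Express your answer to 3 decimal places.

Mean x̄ = (-1.3 − 2.1 + 0.2 + 1.6 + 1.7 + 1.2 − 4.2 − 8.4 − 1.7 + 6.7)/10 = -0.6300
Numerator Σ_{t=1}^{8}(x_t−x̄)(x_{t+2}−x̄) = -73.4908
Denominator Σ(x_t−x̄)² = 145.0410
r_2 = -73.4908 / 145.0410 = -0.507

-0.507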